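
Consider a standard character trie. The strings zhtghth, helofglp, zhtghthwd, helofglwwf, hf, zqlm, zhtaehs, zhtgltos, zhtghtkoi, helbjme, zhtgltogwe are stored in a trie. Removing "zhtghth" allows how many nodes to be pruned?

0

Walk "zhtghth" from the leaf back toward the root, removing each node that no remaining word uses.
Every node on "zhtghth" is still needed (e.g. by "zhtghthwd"), so nothing is freed.
Nodes removed: 0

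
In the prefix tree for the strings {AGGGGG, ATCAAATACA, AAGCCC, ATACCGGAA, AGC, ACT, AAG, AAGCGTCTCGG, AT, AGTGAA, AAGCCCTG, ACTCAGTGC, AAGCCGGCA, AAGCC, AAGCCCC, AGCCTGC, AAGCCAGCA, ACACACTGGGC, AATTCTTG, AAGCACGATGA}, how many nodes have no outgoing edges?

14

Leaves are exactly the stored words that no other stored word extends.
Those words: "AAGCACGATGA", "AAGCCAGCA", "AAGCCCC", "AAGCCCTG", "AAGCCGGCA", "AAGCGTCTCGG", "AATTCTTG", "ACACACTGGGC", "ACTCAGTGC", "AGCCTGC", "AGGGGG", "AGTGAA", "ATACCGGAA", "ATCAAATACA"
Leaf count: 14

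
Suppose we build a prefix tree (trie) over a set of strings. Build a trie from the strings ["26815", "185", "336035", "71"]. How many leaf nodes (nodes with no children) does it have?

4

Leaves are exactly the stored words that no other stored word extends.
Those words: "185", "26815", "336035", "71"
Leaf count: 4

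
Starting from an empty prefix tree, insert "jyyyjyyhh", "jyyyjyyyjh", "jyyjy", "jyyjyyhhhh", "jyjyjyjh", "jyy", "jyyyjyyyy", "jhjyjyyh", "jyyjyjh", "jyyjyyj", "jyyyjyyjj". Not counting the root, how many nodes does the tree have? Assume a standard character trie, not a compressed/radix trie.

38

Insert word by word; a character creates a node only if that edge doesn't already exist:
  "jyyyjyyhh" → 9 new (j, y, y, y, j, y, y, h, h)
  "jyyyjyyyjh" → prefix "jyyyjyy" already present; 3 new (y, j, h)
  "jyyjy" → prefix "jyy" already present; 2 new (j, y)
  "jyyjyyhhhh" → prefix "jyyjy" already present; 5 new (y, h, h, h, h)
  "jyjyjyjh" → prefix "jy" already present; 6 new (j, y, j, y, j, h)
  "jyy" → prefix "jyy" already present; 0 new (none)
  "jyyyjyyyy" → prefix "jyyyjyyy" already present; 1 new (y)
  "jhjyjyyh" → prefix "j" already present; 7 new (h, j, y, j, y, y, h)
  "jyyjyjh" → prefix "jyyjy" already present; 2 new (j, h)
  "jyyjyyj" → prefix "jyyjyy" already present; 1 new (j)
  "jyyyjyyjj" → prefix "jyyyjyy" already present; 2 new (j, j)
Total nodes = 9 + 3 + 2 + 5 + 6 + 0 + 1 + 7 + 2 + 1 + 2 = 38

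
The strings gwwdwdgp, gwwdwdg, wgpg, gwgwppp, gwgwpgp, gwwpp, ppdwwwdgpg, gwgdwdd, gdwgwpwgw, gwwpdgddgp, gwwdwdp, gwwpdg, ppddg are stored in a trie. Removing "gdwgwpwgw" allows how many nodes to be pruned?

After clearing the end-marker at "gdwgwpwgw", prune upward until reaching a node still needed by another word.
The suffix "dwgwpwgw" (8 nodes) is used only by "gdwgwpwgw"; the node for "g" still has the child "w", so pruning stops there.
Nodes removed: 8

8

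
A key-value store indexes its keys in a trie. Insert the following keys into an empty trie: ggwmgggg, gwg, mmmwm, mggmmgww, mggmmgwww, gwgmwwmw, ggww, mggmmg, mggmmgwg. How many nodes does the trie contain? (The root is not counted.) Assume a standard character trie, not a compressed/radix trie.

Trie structure (* marks end of a word):
(root)
├─ g
│  ├─ g
│  │  └─ w
│  │     ├─ m
│  │     │  └─ g
│  │     │     └─ g
│  │     │        └─ g
│  │     │           └─ g *
│  │     └─ w *
│  └─ w
│     └─ g *
│        └─ m
│           └─ w
│              └─ w
│                 └─ m
│                    └─ w *
└─ m
   ├─ g
   │  └─ g
   │     └─ m
   │        └─ m
   │           └─ g *
   │              └─ w
   │                 ├─ g *
   │                 └─ w *
   │                    └─ w *
   └─ m
      └─ m
         └─ w
            └─ m *
Counting every labelled node above: 30.

30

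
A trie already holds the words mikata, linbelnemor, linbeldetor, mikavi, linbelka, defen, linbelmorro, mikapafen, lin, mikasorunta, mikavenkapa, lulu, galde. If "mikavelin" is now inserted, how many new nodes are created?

The longest prefix of "mikavelin" already in the trie is "mikave" (length 6).
So 9 − 6 = 3 new nodes.

3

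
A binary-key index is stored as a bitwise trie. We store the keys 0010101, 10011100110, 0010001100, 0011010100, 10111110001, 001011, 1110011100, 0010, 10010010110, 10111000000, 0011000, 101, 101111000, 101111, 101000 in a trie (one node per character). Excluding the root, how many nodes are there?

71

Trace insertions, counting only characters that open a new branch:
  "0010101" → 7 new (0, 0, 1, 0, 1, 0, 1)
  "10011100110" → 11 new (1, 0, 0, 1, 1, 1, 0, 0, 1, 1, 0)
  "0010001100" → prefix "0010" already present; 6 new (0, 0, 1, 1, 0, 0)
  "0011010100" → prefix "001" already present; 7 new (1, 0, 1, 0, 1, 0, 0)
  "10111110001" → prefix "10" already present; 9 new (1, 1, 1, 1, 1, 0, 0, 0, 1)
  "001011" → prefix "00101" already present; 1 new (1)
  "1110011100" → prefix "1" already present; 9 new (1, 1, 0, 0, 1, 1, 1, 0, 0)
  "0010" → prefix "0010" already present; 0 new (none)
  "10010010110" → prefix "1001" already present; 7 new (0, 0, 1, 0, 1, 1, 0)
  "10111000000" → prefix "10111" already present; 6 new (0, 0, 0, 0, 0, 0)
  "0011000" → prefix "00110" already present; 2 new (0, 0)
  "101" → prefix "101" already present; 0 new (none)
  "101111000" → prefix "101111" already present; 3 new (0, 0, 0)
  "101111" → prefix "101111" already present; 0 new (none)
  "101000" → prefix "101" already present; 3 new (0, 0, 0)
Total nodes = 7 + 11 + 6 + 7 + 9 + 1 + 9 + 0 + 7 + 6 + 2 + 0 + 3 + 0 + 3 = 71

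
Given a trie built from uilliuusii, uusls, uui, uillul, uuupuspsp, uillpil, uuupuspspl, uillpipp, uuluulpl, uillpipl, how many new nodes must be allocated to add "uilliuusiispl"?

Walking "uilliuusiispl" from the root, the first 10 characters ("uilliuusii") follow existing edges; "s" is the first miss.
New nodes needed: |"uilliuusiispl"| − 10 = 13 − 10 = 3.

3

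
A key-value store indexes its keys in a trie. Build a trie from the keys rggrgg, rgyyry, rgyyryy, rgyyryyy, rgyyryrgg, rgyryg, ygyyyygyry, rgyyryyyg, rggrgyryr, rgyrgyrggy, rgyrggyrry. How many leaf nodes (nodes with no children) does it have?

Leaves are exactly the stored words that no other stored word extends.
Those words: "rggrgg", "rggrgyryr", "rgyrggyrry", "rgyrgyrggy", "rgyryg", "rgyyryrgg", "rgyyryyyg", "ygyyyygyry"
Leaf count: 8

8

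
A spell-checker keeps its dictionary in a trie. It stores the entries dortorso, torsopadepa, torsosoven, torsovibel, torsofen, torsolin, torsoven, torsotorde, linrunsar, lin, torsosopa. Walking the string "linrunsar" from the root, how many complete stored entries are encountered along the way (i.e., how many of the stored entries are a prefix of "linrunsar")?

Traverse "linrunsar" character by character; count nodes along the way that are marked as word ends.
Prefixes of the query that are stored words: "lin", "linrunsar"
Count: 2

2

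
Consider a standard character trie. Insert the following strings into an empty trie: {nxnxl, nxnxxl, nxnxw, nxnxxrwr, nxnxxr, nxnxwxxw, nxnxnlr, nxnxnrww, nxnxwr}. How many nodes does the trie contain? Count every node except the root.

Trie structure (* marks end of a word):
(root)
└─ n
   └─ x
      └─ n
         └─ x
            ├─ l *
            ├─ n
            │  ├─ l
            │  │  └─ r *
            │  └─ r
            │     └─ w
            │        └─ w *
            ├─ w *
            │  ├─ r *
            │  └─ x
            │     └─ x
            │        └─ w *
            └─ x
               ├─ l *
               └─ r *
                  └─ w
                     └─ r *
Counting every labelled node above: 21.

21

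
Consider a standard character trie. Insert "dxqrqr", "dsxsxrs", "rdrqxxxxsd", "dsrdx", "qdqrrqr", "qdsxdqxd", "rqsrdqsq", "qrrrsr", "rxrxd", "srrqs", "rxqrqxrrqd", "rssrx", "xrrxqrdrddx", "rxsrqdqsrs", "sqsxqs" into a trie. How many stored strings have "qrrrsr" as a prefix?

1

Filter for entries beginning with "qrrrsr":
Words under "qrrrsr": qrrrsr
Count: 1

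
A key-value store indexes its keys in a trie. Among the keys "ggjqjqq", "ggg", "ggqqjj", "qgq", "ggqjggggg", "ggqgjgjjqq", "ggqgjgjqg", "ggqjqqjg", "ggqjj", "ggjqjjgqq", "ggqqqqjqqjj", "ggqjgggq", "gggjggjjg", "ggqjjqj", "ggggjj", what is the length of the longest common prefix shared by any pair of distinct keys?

The deepest shared node is where two words last agree before diverging.
"ggqgjgjjqq" and "ggqgjgjqg" agree on "ggqgjgj" (7 characters) before diverging; nothing deeper is shared.
Longest shared-prefix length: 7

7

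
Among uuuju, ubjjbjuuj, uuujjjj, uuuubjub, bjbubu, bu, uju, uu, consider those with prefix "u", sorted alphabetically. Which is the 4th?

uuujjjj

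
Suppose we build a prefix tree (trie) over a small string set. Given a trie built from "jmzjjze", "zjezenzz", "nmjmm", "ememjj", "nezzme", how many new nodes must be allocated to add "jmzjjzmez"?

The longest prefix of "jmzjjzmez" already in the trie is "jmzjjz" (length 6).
So 9 − 6 = 3 new nodes.

3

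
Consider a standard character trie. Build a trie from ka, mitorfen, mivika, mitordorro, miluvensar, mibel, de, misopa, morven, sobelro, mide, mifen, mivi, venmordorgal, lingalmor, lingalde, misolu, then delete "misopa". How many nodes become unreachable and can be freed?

After clearing the end-marker at "misopa", prune upward until reaching a node still needed by another word.
The suffix "pa" (2 nodes) is used only by "misopa"; the node for "miso" still has the child "l", so pruning stops there.
Nodes removed: 2

2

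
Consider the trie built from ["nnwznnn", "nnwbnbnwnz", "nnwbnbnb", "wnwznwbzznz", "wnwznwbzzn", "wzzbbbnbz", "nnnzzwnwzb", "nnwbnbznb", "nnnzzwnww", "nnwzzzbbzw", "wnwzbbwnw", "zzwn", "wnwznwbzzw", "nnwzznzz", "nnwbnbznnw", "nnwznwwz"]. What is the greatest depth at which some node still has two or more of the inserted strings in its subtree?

Look for the deepest trie node that still has at least two words in its subtree.
"wnwznwbzzn" and "wnwznwbzznz" agree on "wnwznwbzzn" (10 characters) before diverging; nothing deeper is shared.
Longest shared-prefix length: 10

10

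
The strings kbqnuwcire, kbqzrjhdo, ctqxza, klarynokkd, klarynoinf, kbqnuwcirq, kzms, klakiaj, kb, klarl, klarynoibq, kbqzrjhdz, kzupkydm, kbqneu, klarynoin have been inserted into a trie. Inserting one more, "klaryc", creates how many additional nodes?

Walking "klaryc" from the root, the first 5 characters ("klary") follow existing edges; "c" is the first miss.
So 6 − 5 = 1 new nodes.

1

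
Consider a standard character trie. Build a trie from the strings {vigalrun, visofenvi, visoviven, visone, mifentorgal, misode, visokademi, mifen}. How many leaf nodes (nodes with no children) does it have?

7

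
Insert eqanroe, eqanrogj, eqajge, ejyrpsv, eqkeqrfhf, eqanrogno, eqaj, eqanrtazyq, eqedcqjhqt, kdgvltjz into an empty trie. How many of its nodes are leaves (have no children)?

Leaves are exactly the stored words that no other stored word extends.
Those words: "ejyrpsv", "eqajge", "eqanroe", "eqanrogj", "eqanrogno", "eqanrtazyq", "eqedcqjhqt", "eqkeqrfhf", "kdgvltjz"
Leaf count: 9

9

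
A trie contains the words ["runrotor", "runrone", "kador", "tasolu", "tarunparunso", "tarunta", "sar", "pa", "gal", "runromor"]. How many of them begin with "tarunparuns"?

1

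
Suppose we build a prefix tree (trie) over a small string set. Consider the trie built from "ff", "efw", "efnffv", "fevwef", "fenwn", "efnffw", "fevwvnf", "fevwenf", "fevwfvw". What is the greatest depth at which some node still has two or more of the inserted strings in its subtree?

5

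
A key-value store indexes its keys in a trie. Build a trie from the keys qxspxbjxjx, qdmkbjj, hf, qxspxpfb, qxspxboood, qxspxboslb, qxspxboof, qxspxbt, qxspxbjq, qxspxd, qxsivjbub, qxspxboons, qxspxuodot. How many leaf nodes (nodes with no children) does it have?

A leaf is a node with no children — equivalently, the end of a word that is not a proper prefix of any other stored word.
Those words: "hf", "qdmkbjj", "qxsivjbub", "qxspxbjq", "qxspxbjxjx", "qxspxboof", "qxspxboons", "qxspxboood", "qxspxboslb", "qxspxbt", "qxspxd", "qxspxpfb", "qxspxuodot"
Leaf count: 13

13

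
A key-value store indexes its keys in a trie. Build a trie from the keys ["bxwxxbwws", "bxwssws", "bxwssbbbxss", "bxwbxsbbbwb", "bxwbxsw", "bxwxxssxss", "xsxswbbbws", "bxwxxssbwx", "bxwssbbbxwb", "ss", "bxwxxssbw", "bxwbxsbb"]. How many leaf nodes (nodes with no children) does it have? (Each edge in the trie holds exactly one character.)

10

Leaves are exactly the stored words that no other stored word extends.
Those words: "bxwbxsbbbwb", "bxwbxsw", "bxwssbbbxss", "bxwssbbbxwb", "bxwssws", "bxwxxbwws", "bxwxxssbwx", "bxwxxssxss", "ss", "xsxswbbbws"
Leaf count: 10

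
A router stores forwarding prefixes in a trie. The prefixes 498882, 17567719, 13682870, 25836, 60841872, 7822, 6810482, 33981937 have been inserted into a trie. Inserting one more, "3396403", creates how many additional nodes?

The longest prefix of "3396403" already in the trie is "339" (length 3).
Each of the 4 remaining characters creates one node.

4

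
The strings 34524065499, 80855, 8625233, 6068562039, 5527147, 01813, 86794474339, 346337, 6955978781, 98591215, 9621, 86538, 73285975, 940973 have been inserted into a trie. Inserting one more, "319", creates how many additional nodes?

2

Walking "319" from the root, the first 1 characters ("3") follow existing edges; "1" is the first miss.
Each of the 2 remaining characters creates one node.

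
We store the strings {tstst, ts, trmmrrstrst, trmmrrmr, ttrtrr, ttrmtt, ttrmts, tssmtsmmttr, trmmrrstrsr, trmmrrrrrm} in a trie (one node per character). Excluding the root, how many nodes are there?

40

For each word, the new-node count is its length minus the longest prefix already in the trie:
  "tstst" → 5 new (t, s, t, s, t)
  "ts" → prefix "ts" already present; 0 new (none)
  "trmmrrstrst" → prefix "t" already present; 10 new (r, m, m, r, r, s, t, r, s, t)
  "trmmrrmr" → prefix "trmmrr" already present; 2 new (m, r)
  "ttrtrr" → prefix "t" already present; 5 new (t, r, t, r, r)
  "ttrmtt" → prefix "ttr" already present; 3 new (m, t, t)
  "ttrmts" → prefix "ttrmt" already present; 1 new (s)
  "tssmtsmmttr" → prefix "ts" already present; 9 new (s, m, t, s, m, m, t, t, r)
  "trmmrrstrsr" → prefix "trmmrrstrs" already present; 1 new (r)
  "trmmrrrrrm" → prefix "trmmrr" already present; 4 new (r, r, r, m)
Total nodes = 5 + 0 + 10 + 2 + 5 + 3 + 1 + 9 + 1 + 4 = 40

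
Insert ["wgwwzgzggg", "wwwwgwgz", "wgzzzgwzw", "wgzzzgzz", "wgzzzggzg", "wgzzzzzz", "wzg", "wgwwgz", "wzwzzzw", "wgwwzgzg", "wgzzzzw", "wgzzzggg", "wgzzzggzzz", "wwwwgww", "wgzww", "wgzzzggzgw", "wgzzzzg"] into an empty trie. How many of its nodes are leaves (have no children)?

A leaf is a node with no children — equivalently, the end of a word that is not a proper prefix of any other stored word.
Those words: "wgwwgz", "wgwwzgzggg", "wgzww", "wgzzzggg", "wgzzzggzgw", "wgzzzggzzz", "wgzzzgwzw", "wgzzzgzz", "wgzzzzg", "wgzzzzw", "wgzzzzzz", "wwwwgwgz", "wwwwgww", "wzg", "wzwzzzw"
Leaf count: 15

15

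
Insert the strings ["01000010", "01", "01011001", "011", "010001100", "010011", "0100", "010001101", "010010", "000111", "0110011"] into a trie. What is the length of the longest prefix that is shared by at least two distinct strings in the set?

The deepest shared node is where two words last agree before diverging.
e.g. "010001100" and "010001101" share the prefix "01000110" of length 8; no pair shares a longer one.
Longest shared-prefix length: 8

8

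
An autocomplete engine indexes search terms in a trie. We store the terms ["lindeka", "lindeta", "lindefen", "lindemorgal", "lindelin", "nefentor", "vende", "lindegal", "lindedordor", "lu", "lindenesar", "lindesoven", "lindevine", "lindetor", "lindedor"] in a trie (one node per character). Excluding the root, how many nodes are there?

60

Count nodes per top-level branch (shared prefixes stored once):
  'l'-branch (lindedor, lindedordor, lindefen, lindegal, lindeka, lindelin, lindemorgal, lindenesar, lindesoven, lindeta, lindetor, lindevine, lu): 47 nodes
  'n'-branch (nefentor): 8 nodes
  'v'-branch (vende): 5 nodes
Sum: 60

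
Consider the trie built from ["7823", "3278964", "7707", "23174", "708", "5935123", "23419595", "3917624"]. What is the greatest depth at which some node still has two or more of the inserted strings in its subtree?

The deepest shared node is where two words last agree before diverging.
e.g. "23174" and "23419595" share the prefix "23" of length 2; no pair shares a longer one.
Longest shared-prefix length: 2

2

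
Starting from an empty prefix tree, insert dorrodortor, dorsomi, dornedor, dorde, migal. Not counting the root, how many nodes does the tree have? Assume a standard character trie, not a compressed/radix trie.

27

Count nodes per top-level branch (shared prefixes stored once):
  'd'-branch (dorde, dornedor, dorrodortor, dorsomi): 22 nodes
  'm'-branch (migal): 5 nodes
Sum: 27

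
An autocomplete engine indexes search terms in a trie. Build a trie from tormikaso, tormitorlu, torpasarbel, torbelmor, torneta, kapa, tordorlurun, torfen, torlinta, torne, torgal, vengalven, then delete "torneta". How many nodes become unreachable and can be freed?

Walk "torneta" from the leaf back toward the root, removing each node that no remaining word uses.
The suffix "ta" (2 nodes) is used only by "torneta"; "torne" is itself a stored word, so pruning stops there.
Nodes removed: 2

2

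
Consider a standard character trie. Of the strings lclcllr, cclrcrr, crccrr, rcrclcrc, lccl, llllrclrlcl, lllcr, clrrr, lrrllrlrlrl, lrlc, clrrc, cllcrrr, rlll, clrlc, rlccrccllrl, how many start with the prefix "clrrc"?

Walk to "clrrc"; the words in its subtree are exactly those with that prefix.
Words under "clrrc": clrrc
Count: 1

1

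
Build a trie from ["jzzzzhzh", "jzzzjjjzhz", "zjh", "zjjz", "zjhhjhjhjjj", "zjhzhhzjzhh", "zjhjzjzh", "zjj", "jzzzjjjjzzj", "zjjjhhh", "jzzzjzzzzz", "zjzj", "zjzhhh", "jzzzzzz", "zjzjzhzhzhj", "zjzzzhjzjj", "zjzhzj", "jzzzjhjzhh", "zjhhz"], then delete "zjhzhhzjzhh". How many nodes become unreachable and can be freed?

8

After clearing the end-marker at "zjhzhhzjzhh", prune upward until reaching a node still needed by another word.
The suffix "zhhzjzhh" (8 nodes) is used only by "zjhzhhzjzhh"; the node for "zjh" still has the child "h", so pruning stops there.
Nodes removed: 8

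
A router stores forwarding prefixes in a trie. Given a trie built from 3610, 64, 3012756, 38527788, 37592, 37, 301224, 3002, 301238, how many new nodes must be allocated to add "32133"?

4

"3" is already a path in the trie; the remaining "2133" must be added.
New nodes needed: |"32133"| − 1 = 5 − 1 = 4.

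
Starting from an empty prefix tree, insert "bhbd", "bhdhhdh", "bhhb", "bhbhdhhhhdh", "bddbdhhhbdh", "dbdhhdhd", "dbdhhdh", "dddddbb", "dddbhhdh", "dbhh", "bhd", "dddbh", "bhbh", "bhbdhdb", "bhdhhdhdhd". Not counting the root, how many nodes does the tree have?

56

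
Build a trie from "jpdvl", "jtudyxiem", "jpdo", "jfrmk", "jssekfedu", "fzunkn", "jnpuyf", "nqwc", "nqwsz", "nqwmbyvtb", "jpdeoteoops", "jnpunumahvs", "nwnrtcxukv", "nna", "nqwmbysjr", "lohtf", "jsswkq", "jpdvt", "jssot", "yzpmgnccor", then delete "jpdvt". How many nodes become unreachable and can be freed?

1

A node on "jpdvt"'s path can go only if nothing else ends at it or branches off below it.
The suffix "t" (1 node) is used only by "jpdvt"; the node for "jpdv" still has the child "l", so pruning stops there.
Nodes removed: 1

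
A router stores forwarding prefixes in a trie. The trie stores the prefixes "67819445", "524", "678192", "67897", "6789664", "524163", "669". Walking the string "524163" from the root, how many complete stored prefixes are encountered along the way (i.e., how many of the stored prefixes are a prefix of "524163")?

2

Walk "524163" from the root; an end-of-word marker is hit whenever a stored word is a prefix of "524163".
Prefixes of the query that are stored words: "524", "524163"
Count: 2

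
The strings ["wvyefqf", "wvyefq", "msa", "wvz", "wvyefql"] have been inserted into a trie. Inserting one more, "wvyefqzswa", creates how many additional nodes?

4

The longest prefix of "wvyefqzswa" already in the trie is "wvyefq" (length 6).
So 10 − 6 = 4 new nodes.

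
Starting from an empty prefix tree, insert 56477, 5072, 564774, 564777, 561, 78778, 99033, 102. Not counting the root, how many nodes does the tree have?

24

Count nodes per top-level branch (shared prefixes stored once):
  '1'-branch (102): 3 nodes
  '5'-branch (5072, 561, 56477, 564774, 564777): 11 nodes
  '7'-branch (78778): 5 nodes
  '9'-branch (99033): 5 nodes
Sum: 24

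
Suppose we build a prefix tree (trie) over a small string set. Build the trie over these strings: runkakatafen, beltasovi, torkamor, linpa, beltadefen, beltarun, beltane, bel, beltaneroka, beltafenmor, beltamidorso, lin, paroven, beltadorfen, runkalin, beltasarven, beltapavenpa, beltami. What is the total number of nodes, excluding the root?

88

For each word, the new-node count is its length minus the longest prefix already in the trie:
  "runkakatafen" → 12 new (r, u, n, k, a, k, a, t, a, f, e, n)
  "beltasovi" → 9 new (b, e, l, t, a, s, o, v, i)
  "torkamor" → 8 new (t, o, r, k, a, m, o, r)
  "linpa" → 5 new (l, i, n, p, a)
  "beltadefen" → prefix "belta" already present; 5 new (d, e, f, e, n)
  "beltarun" → prefix "belta" already present; 3 new (r, u, n)
  "beltane" → prefix "belta" already present; 2 new (n, e)
  "bel" → prefix "bel" already present; 0 new (none)
  "beltaneroka" → prefix "beltane" already present; 4 new (r, o, k, a)
  "beltafenmor" → prefix "belta" already present; 6 new (f, e, n, m, o, r)
  "beltamidorso" → prefix "belta" already present; 7 new (m, i, d, o, r, s, o)
  "lin" → prefix "lin" already present; 0 new (none)
  "paroven" → 7 new (p, a, r, o, v, e, n)
  "beltadorfen" → prefix "beltad" already present; 5 new (o, r, f, e, n)
  "runkalin" → prefix "runka" already present; 3 new (l, i, n)
  "beltasarven" → prefix "beltas" already present; 5 new (a, r, v, e, n)
  "beltapavenpa" → prefix "belta" already present; 7 new (p, a, v, e, n, p, a)
  "beltami" → prefix "beltami" already present; 0 new (none)
Total nodes = 12 + 9 + 8 + 5 + 5 + 3 + 2 + 0 + 4 + 6 + 7 + 0 + 7 + 5 + 3 + 5 + 7 + 0 = 88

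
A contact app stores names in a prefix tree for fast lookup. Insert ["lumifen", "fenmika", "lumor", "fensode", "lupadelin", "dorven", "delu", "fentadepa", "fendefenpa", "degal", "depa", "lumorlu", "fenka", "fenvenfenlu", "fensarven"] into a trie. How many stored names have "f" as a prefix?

7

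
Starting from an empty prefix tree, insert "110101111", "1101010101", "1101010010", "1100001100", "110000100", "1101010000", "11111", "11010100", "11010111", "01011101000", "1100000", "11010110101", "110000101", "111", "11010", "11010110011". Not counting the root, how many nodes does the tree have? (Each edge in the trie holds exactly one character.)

Insert word by word; a character creates a node only if that edge doesn't already exist:
  "110101111" → 9 new (1, 1, 0, 1, 0, 1, 1, 1, 1)
  "1101010101" → prefix "110101" already present; 4 new (0, 1, 0, 1)
  "1101010010" → prefix "1101010" already present; 3 new (0, 1, 0)
  "1100001100" → prefix "110" already present; 7 new (0, 0, 0, 1, 1, 0, 0)
  "110000100" → prefix "1100001" already present; 2 new (0, 0)
  "1101010000" → prefix "11010100" already present; 2 new (0, 0)
  "11111" → prefix "11" already present; 3 new (1, 1, 1)
  "11010100" → prefix "11010100" already present; 0 new (none)
  "11010111" → prefix "11010111" already present; 0 new (none)
  "01011101000" → 11 new (0, 1, 0, 1, 1, 1, 0, 1, 0, 0, 0)
  "1100000" → prefix "110000" already present; 1 new (0)
  "11010110101" → prefix "1101011" already present; 4 new (0, 1, 0, 1)
  "110000101" → prefix "11000010" already present; 1 new (1)
  "111" → prefix "111" already present; 0 new (none)
  "11010" → prefix "11010" already present; 0 new (none)
  "11010110011" → prefix "11010110" already present; 3 new (0, 1, 1)
Total nodes = 9 + 4 + 3 + 7 + 2 + 2 + 3 + 0 + 0 + 11 + 1 + 4 + 1 + 0 + 0 + 3 = 50

50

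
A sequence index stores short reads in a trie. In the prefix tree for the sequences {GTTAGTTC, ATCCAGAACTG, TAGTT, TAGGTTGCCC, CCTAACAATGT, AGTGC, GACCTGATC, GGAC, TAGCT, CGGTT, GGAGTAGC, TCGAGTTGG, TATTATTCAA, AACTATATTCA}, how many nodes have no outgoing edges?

14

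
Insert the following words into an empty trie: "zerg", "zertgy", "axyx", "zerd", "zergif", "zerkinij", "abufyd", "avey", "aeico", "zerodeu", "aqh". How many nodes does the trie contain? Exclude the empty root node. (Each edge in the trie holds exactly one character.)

37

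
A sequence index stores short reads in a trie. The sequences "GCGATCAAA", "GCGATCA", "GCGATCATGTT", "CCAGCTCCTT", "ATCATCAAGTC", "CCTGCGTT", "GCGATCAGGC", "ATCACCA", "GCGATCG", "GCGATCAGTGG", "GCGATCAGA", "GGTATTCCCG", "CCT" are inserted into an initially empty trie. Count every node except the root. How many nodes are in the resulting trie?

Count nodes per top-level branch (shared prefixes stored once):
  'A'-branch (ATCACCA, ATCATCAAGTC): 14 nodes
  'C'-branch (CCAGCTCCTT, CCT, CCTGCGTT): 16 nodes
  'G'-branch (GCGATCA, GCGATCAAA, GCGATCAGA, GCGATCAGGC, GCGATCAGTGG, GCGATCATGTT, GCGATCG, GGTATTCCCG): 30 nodes
Sum: 60

60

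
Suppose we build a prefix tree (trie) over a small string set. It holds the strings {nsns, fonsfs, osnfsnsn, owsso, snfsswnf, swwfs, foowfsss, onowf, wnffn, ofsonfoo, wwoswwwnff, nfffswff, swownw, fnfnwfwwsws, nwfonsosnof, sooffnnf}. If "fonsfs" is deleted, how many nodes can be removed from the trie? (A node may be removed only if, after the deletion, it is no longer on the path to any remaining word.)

After clearing the end-marker at "fonsfs", prune upward until reaching a node still needed by another word.
The suffix "nsfs" (4 nodes) is used only by "fonsfs"; the node for "fo" still has the child "o", so pruning stops there.
Nodes removed: 4

4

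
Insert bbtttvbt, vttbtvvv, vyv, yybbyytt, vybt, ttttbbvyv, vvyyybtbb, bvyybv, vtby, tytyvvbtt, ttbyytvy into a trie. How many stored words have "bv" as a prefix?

Filter for entries beginning with "bv":
Words under "bv": bvyybv
Count: 1

1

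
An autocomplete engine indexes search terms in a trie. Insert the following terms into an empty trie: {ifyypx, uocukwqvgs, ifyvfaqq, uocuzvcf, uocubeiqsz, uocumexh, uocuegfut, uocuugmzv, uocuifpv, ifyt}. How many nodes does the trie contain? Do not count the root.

Count nodes per top-level branch (shared prefixes stored once):
  'i'-branch (ifyt, ifyvfaqq, ifyypx): 12 nodes
  'u'-branch (uocubeiqsz, uocuegfut, uocuifpv, uocukwqvgs, uocumexh, uocuugmzv, uocuzvcf): 38 nodes
Sum: 50

50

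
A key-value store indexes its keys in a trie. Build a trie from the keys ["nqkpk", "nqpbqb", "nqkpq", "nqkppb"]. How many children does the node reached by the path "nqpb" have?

1

The children of the "nqpb" node are the distinct next characters among strings starting with "nqpb".
Characters that immediately follow "nqpb" among the stored strings: {q}.
That node has 1 child edge.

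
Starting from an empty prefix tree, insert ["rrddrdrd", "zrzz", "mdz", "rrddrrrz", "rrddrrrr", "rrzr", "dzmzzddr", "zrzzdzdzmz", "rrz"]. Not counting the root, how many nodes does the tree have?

35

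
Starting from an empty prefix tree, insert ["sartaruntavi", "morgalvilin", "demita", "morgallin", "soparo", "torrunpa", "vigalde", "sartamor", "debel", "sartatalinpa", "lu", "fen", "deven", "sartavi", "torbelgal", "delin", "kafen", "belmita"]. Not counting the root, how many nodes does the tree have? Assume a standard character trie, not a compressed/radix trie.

96

Count nodes per top-level branch (shared prefixes stored once):
  'b'-branch (belmita): 7 nodes
  'd'-branch (debel, delin, demita, deven): 15 nodes
  'f'-branch (fen): 3 nodes
  'k'-branch (kafen): 5 nodes
  'l'-branch (lu): 2 nodes
  'm'-branch (morgallin, morgalvilin): 14 nodes
  's'-branch (sartamor, sartaruntavi, sartatalinpa, sartavi, soparo): 29 nodes
  't'-branch (torbelgal, torrunpa): 14 nodes
  'v'-branch (vigalde): 7 nodes
Sum: 96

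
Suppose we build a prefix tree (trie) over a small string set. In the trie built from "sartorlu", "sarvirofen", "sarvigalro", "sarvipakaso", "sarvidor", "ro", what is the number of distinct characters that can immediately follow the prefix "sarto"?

1

Follow the path "sarto" to its node, then look at its outgoing edges.
Characters that immediately follow "sarto" among the stored strings: {r}.
That node has 1 child edge.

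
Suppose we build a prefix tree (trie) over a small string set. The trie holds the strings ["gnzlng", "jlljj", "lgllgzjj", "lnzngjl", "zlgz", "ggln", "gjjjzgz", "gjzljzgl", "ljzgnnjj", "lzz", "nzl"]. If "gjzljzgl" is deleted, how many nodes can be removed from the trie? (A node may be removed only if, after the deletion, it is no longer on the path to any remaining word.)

Walk "gjzljzgl" from the leaf back toward the root, removing each node that no remaining word uses.
The suffix "zljzgl" (6 nodes) is used only by "gjzljzgl"; the node for "gj" still has the child "j", so pruning stops there.
Nodes removed: 6

6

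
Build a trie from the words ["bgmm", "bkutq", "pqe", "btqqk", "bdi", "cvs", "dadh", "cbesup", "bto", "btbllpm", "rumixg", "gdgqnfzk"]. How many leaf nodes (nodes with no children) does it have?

A leaf is a node with no children — equivalently, the end of a word that is not a proper prefix of any other stored word.
Those words: "bdi", "bgmm", "bkutq", "btbllpm", "bto", "btqqk", "cbesup", "cvs", "dadh", "gdgqnfzk", "pqe", "rumixg"
Leaf count: 12

12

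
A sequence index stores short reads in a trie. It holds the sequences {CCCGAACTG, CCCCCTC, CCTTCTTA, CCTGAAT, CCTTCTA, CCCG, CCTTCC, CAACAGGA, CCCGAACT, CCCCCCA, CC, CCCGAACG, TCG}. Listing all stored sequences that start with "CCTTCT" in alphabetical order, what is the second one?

CCTTCTTA

Filter for "CCTTCT…" and sort: "CCTTCTA", "CCTTCTTA"
The 2nd is CCTTCTTA.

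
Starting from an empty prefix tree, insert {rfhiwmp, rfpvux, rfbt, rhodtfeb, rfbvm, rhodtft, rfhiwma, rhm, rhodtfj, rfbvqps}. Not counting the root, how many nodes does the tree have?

29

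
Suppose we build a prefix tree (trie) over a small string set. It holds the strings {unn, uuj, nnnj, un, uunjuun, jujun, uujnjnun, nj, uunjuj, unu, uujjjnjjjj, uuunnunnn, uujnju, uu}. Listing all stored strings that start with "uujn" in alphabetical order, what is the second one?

uujnju

Words with prefix "uujn", in lexicographic order: "uujnjnun", "uujnju"
The 2nd is uujnju.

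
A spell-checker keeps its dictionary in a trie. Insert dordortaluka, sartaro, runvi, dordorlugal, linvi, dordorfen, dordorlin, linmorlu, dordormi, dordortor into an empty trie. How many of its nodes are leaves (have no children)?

A leaf is a node with no children — equivalently, the end of a word that is not a proper prefix of any other stored word.
Those words: "dordorfen", "dordorlin", "dordorlugal", "dordormi", "dordortaluka", "dordortor", "linmorlu", "linvi", "runvi", "sartaro"
Leaf count: 10

10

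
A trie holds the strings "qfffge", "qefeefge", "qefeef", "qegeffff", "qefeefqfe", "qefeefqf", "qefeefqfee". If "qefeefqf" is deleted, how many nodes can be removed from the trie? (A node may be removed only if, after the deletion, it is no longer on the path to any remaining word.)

0

A node on "qefeefqf"'s path can go only if nothing else ends at it or branches off below it.
Every node on "qefeefqf" is still needed (e.g. by "qefeefqfe"), so nothing is freed.
Nodes removed: 0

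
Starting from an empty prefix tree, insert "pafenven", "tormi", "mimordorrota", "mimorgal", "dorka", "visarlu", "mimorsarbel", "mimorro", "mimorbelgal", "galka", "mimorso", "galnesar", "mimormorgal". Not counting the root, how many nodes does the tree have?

71

Trace insertions, counting only characters that open a new branch:
  "pafenven" → 8 new (p, a, f, e, n, v, e, n)
  "tormi" → 5 new (t, o, r, m, i)
  "mimordorrota" → 12 new (m, i, m, o, r, d, o, r, r, o, t, a)
  "mimorgal" → prefix "mimor" already present; 3 new (g, a, l)
  "dorka" → 5 new (d, o, r, k, a)
  "visarlu" → 7 new (v, i, s, a, r, l, u)
  "mimorsarbel" → prefix "mimor" already present; 6 new (s, a, r, b, e, l)
  "mimorro" → prefix "mimor" already present; 2 new (r, o)
  "mimorbelgal" → prefix "mimor" already present; 6 new (b, e, l, g, a, l)
  "galka" → 5 new (g, a, l, k, a)
  "mimorso" → prefix "mimors" already present; 1 new (o)
  "galnesar" → prefix "gal" already present; 5 new (n, e, s, a, r)
  "mimormorgal" → prefix "mimor" already present; 6 new (m, o, r, g, a, l)
Total nodes = 8 + 5 + 12 + 3 + 5 + 7 + 6 + 2 + 6 + 5 + 1 + 5 + 6 = 71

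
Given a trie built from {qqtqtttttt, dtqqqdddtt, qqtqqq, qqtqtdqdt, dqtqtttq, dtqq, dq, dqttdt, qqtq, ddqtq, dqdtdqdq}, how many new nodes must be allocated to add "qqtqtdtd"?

Walking "qqtqtdtd" from the root, the first 6 characters ("qqtqtd") follow existing edges; "t" is the first miss.
So 8 − 6 = 2 new nodes.

2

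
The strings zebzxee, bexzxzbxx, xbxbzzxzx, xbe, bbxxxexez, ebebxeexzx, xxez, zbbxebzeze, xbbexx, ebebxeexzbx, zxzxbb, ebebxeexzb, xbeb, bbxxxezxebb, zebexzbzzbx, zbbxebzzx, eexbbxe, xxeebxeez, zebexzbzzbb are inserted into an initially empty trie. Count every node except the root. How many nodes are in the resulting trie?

Count nodes per top-level branch (shared prefixes stored once):
  'b'-branch (bbxxxexez, bbxxxezxebb, bexzxzbxx): 22 nodes
  'e'-branch (ebebxeexzb, ebebxeexzbx, ebebxeexzx, eexbbxe): 18 nodes
  'x'-branch (xbbexx, xbe, xbeb, xbxbzzxzx, xxeebxeez, xxez): 24 nodes
  'z'-branch (zbbxebzeze, zbbxebzzx, zebexzbzzbb, zebexzbzzbx, zebzxee, zxzxbb): 32 nodes
Sum: 96

96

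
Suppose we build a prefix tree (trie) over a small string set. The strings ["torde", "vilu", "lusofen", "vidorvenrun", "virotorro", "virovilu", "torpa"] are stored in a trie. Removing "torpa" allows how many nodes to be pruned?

A node on "torpa"'s path can go only if nothing else ends at it or branches off below it.
The suffix "pa" (2 nodes) is used only by "torpa"; the node for "tor" still has the child "d", so pruning stops there.
Nodes removed: 2

2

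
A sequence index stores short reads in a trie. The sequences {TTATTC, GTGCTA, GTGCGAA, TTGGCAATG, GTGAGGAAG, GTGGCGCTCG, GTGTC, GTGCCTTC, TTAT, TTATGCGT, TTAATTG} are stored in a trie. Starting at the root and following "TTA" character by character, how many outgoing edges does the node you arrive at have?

Follow the path "TTA" to its node, then look at its outgoing edges.
Distinct next characters after "TTA": A, T.
That node has 2 child edges.

2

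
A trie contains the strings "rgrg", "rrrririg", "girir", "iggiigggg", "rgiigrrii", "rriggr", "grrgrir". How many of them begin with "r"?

4

Traverse to the node for "r", then collect every word in that subtree.
Words under "r": rgiigrrii, rgrg, rriggr, rrrririg
Count: 4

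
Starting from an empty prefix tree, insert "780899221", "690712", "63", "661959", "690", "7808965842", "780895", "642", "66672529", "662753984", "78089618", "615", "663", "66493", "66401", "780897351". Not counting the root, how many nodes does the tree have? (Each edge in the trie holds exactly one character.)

56

Trace insertions, counting only characters that open a new branch:
  "780899221" → 9 new (7, 8, 0, 8, 9, 9, 2, 2, 1)
  "690712" → 6 new (6, 9, 0, 7, 1, 2)
  "63" → prefix "6" already present; 1 new (3)
  "661959" → prefix "6" already present; 5 new (6, 1, 9, 5, 9)
  "690" → prefix "690" already present; 0 new (none)
  "7808965842" → prefix "78089" already present; 5 new (6, 5, 8, 4, 2)
  "780895" → prefix "78089" already present; 1 new (5)
  "642" → prefix "6" already present; 2 new (4, 2)
  "66672529" → prefix "66" already present; 6 new (6, 7, 2, 5, 2, 9)
  "662753984" → prefix "66" already present; 7 new (2, 7, 5, 3, 9, 8, 4)
  "78089618" → prefix "780896" already present; 2 new (1, 8)
  "615" → prefix "6" already present; 2 new (1, 5)
  "663" → prefix "66" already present; 1 new (3)
  "66493" → prefix "66" already present; 3 new (4, 9, 3)
  "66401" → prefix "664" already present; 2 new (0, 1)
  "780897351" → prefix "78089" already present; 4 new (7, 3, 5, 1)
Total nodes = 9 + 6 + 1 + 5 + 0 + 5 + 1 + 2 + 6 + 7 + 2 + 2 + 1 + 3 + 2 + 4 = 56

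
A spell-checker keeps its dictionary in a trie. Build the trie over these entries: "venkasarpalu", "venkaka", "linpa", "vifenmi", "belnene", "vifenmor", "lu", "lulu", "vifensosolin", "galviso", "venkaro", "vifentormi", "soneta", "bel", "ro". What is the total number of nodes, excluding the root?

66

Count nodes per top-level branch (shared prefixes stored once):
  'b'-branch (bel, belnene): 7 nodes
  'g'-branch (galviso): 7 nodes
  'l'-branch (linpa, lu, lulu): 8 nodes
  'r'-branch (ro): 2 nodes
  's'-branch (soneta): 6 nodes
  'v'-branch (venkaka, venkaro, venkasarpalu, vifenmi, vifenmor, vifensosolin, vifentormi): 36 nodes
Sum: 66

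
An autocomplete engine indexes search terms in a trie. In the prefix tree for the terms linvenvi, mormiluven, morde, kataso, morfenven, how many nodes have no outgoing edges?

5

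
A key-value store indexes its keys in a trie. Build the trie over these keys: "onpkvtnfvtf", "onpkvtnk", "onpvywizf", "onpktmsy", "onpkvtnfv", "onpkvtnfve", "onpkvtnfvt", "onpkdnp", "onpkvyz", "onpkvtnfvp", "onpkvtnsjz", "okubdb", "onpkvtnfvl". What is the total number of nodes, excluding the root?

38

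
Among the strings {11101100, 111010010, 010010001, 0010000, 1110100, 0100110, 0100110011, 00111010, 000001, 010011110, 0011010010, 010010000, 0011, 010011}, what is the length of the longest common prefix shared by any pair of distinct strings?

Look for the deepest trie node that still has at least two words in its subtree.
e.g. "010010000" and "010010001" share the prefix "01001000" of length 8; no pair shares a longer one.
Longest shared-prefix length: 8

8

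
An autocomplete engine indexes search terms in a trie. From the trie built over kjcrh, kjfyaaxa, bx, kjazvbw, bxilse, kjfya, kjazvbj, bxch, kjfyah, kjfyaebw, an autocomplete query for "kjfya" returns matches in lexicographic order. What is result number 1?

kjfya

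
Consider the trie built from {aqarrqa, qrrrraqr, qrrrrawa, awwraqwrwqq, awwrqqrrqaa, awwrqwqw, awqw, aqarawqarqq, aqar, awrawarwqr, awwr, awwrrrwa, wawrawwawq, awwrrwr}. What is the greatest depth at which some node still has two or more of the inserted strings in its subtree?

Equivalently: take the maximum, over all pairs, of their longest common prefix length.
e.g. "qrrrraqr" and "qrrrrawa" share the prefix "qrrrra" of length 6; no pair shares a longer one.
Longest shared-prefix length: 6

6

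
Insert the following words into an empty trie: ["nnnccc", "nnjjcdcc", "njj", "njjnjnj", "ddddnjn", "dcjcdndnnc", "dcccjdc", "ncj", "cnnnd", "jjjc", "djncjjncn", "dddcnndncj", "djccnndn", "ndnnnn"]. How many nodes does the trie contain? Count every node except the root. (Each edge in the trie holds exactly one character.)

Trace insertions, counting only characters that open a new branch:
  "nnnccc" → 6 new (n, n, n, c, c, c)
  "nnjjcdcc" → prefix "nn" already present; 6 new (j, j, c, d, c, c)
  "njj" → prefix "n" already present; 2 new (j, j)
  "njjnjnj" → prefix "njj" already present; 4 new (n, j, n, j)
  "ddddnjn" → 7 new (d, d, d, d, n, j, n)
  "dcjcdndnnc" → prefix "d" already present; 9 new (c, j, c, d, n, d, n, n, c)
  "dcccjdc" → prefix "dc" already present; 5 new (c, c, j, d, c)
  "ncj" → prefix "n" already present; 2 new (c, j)
  "cnnnd" → 5 new (c, n, n, n, d)
  "jjjc" → 4 new (j, j, j, c)
  "djncjjncn" → prefix "d" already present; 8 new (j, n, c, j, j, n, c, n)
  "dddcnndncj" → prefix "ddd" already present; 7 new (c, n, n, d, n, c, j)
  "djccnndn" → prefix "dj" already present; 6 new (c, c, n, n, d, n)
  "ndnnnn" → prefix "n" already present; 5 new (d, n, n, n, n)
Total nodes = 6 + 6 + 2 + 4 + 7 + 9 + 5 + 2 + 5 + 4 + 8 + 7 + 6 + 5 = 76

76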